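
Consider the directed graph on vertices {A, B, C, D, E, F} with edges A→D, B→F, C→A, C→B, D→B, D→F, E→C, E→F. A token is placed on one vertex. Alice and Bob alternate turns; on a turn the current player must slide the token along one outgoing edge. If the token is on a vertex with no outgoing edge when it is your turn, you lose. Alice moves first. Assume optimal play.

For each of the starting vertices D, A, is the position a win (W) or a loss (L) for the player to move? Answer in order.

D: W, A: L

Build the W/L table. Terminal = L. A non-terminal position is W if it has a move to some L; otherwise it is L.
Every edge goes from a vertex to one that appears earlier in the order F, B, D, A, C, E, so processing vertices in that order labels each vertex after all of its successors.
F: no outgoing edge → L
B: reaches L-position F → W
D: reaches L-position F → W
A: only reaches D(W), which is W → L
C: reaches L-position A → W
E: reaches L-position F → W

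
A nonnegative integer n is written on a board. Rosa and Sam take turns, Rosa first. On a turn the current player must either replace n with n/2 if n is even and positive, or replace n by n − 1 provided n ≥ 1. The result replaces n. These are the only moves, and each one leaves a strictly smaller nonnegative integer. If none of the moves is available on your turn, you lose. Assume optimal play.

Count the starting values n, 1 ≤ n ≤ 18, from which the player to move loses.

Positions with no move are L. A position that does have a move is losing for the player to move precisely when every available move leads to a winning position for the opponent. Fill in the labels:
n=0: no move → L
n=1: W (go to 0, an L position)
n=2: L (sole option 1(W) is W)
n=3: W (go to 2, an L position)
n=4: W (go to 2, an L position)
n=5: L (sole option 4(W) is W)
n=6: W (go to 5, an L position)
n=7: L (sole option 6(W) is W)
n=8: W (go to 7, an L position)
n=9: L (sole option 8(W) is W)
n=10: W (go to 5, an L position)
n=11: L (sole option 10(W) is W)
n=12: W (go to 11, an L position)
n=13: L (sole option 12(W) is W)
n=14: W (go to 7, an L position)
n=15: L (sole option 14(W) is W)
n=16: W (go to 15, an L position)
n=17: L (sole option 16(W) is W)
n=18: W (go to 9, an L position)
L entries with 1 ≤ n ≤ 18 (n=0 is outside the asked range and is not counted): n = 2, 5, 7, 9, 11, 13, 15, 17; that makes 8.

8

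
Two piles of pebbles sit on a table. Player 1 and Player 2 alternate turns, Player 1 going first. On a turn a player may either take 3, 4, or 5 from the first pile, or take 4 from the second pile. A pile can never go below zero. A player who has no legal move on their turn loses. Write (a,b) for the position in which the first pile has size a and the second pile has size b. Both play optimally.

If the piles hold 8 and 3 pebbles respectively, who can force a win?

Compute win/loss labels from the base case upward. A position with no move is L. Any other position is W if it can reach an L in one move, else L.
No move ever increases a pile, so every position that can arise here has a ≤ 8 and b ≤ 3; it is enough to label the cells with 0 ≤ a ≤ 8 and 0 ≤ b ≤ 3.
Every move lowers a or b (never raises either), so fill the grid row by row in increasing a, and left to right within a row: each cell's successors are then already labelled.
      b=0  b=1  b=2  b=3
a=0:    L    L    L    L
a=1:    L    L    L    L
a=2:    L    L    L    L
a=3:    W    W    W    W
a=4:    W    W    W    W
a=5:    W    W    W    W
a=6:    W    W    W    W
a=7:    W    W    W    W
a=8:    L    L    L    L
Cells with no legal move (terminal, hence L): (0,0), (0,1), (0,2), (0,3), (1,0), (1,1), (1,2), (1,3), (2,0), (2,1), (2,2), (2,3).
The remaining L cells, each justified by listing all of its moves:
(8,0): moves to (5,0)(W), (4,0)(W), (3,0)(W); every one is W ⇒ L
(8,1): moves to (5,1)(W), (4,1)(W), (3,1)(W); every one is W ⇒ L
(8,2): moves to (5,2)(W), (4,2)(W), (3,2)(W); every one is W ⇒ L
(8,3): moves to (5,3)(W), (4,3)(W), (3,3)(W); every one is W ⇒ L
Every other cell has at least one move into one of the L cells above, so it is W.
Every move from (8,3) reaches a W position, so the mover loses.

Player 2 wins.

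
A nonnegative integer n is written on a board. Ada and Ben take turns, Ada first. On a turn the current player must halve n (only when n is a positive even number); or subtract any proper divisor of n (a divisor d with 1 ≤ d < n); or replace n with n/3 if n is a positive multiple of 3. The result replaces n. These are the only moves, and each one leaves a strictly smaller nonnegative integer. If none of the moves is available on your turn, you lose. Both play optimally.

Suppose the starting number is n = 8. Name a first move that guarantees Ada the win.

Move to 4.

Positions with no move are L. A position that does have a move is losing for the player to move precisely when every available move leads to a winning position for the opponent. Fill in the labels:
n=0: no move → L
n=1: no move → L
n=2: W (go to 1, an L position)
n=3: W (go to 1, an L position)
n=4: L (options 2(W), 3(W) are all W)
n=5: W (go to 4, an L position)
n=6: W (go to 4, an L position)
n=7: L (sole option 6(W) is W)
n=8: W (go to 4, an L position)
From 8, the L positions reachable in one move are: 4, 7. Any move reaching one of these is winning.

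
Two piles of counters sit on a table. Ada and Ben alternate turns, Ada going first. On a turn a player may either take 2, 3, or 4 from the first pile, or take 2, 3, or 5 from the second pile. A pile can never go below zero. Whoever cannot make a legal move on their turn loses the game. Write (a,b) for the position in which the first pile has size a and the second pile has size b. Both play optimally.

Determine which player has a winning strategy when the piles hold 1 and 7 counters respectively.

Ben wins.

Compute win/loss labels from the base case upward. A position with no move is L. Any other position is W if it can reach an L in one move, else L.
No move ever increases a pile, so every position that can arise here has a ≤ 1 and b ≤ 7; it is enough to label the cells with 0 ≤ a ≤ 1 and 0 ≤ b ≤ 7.
Every move lowers a or b (never raises either), so fill the grid row by row in increasing a, and left to right within a row: each cell's successors are then already labelled.
      b=0  b=1  b=2  b=3  b=4  b=5  b=6  b=7
a=0:    L    L    W    W    W    W    W    L
a=1:    L    L    W    W    W    W    W    L
Cells with no legal move (terminal, hence L): (0,0), (0,1), (1,0), (1,1).
The remaining L cells, each justified by listing all of its moves:
(0,7): only reaches (0,5)(W), (0,4)(W), (0,2)(W), all W → L
(1,7): only reaches (1,5)(W), (1,4)(W), (1,2)(W), all W → L
Every other cell has at least one move into one of the L cells above, so it is W.
Every move from (1,7) reaches a W position, so the mover loses.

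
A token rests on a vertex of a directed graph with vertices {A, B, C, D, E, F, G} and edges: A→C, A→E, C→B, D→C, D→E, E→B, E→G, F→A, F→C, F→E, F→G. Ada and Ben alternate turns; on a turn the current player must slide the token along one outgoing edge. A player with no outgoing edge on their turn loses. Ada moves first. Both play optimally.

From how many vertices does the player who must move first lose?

4

Use the standard recursion: the mover loses at a terminal position; elsewhere, the mover wins exactly when some move hands the opponent an L position.
Every edge goes from a vertex to one that appears earlier in the order B, G, C, E, A, D, F, so processing vertices in that order labels each vertex after all of its successors.
B: no outgoing edge → L
G: no outgoing edge → L
C: →B(L), so W
E: →G(L), so W
A: →E(W), C(W) — all W, so L
D: →E(W), C(W) — all W, so L
F: →A(L), so W
The L vertices are A, B, D, G; that is 4 in all.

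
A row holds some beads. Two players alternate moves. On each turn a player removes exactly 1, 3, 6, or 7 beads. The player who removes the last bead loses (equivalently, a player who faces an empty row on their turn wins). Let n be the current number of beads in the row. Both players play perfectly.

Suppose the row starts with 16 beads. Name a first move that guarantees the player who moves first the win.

Work bottom-up. With no move the player to move wins. Otherwise the position is W if at least one move leads to an L position for the opponent, and L if every move leads to a W.
n=0: no move; the opponent has just taken the last bead and therefore loses → W
n=1: →0(W) only, which is W, so L
n=2: →1(L), so W
n=3: →2(W), 0(W) — all W, so L
n=4: →3(L), so W
n=5: →4(W), 2(W) — all W, so L
n=6: →5(L), so W
n=7: →1(L), so W
n=8: →5(L), so W
n=9: →3(L), so W
n=10: →3(L), so W
n=11: →5(L), so W
n=12: →5(L), so W
n=13: →12(W), 10(W), 7(W), 6(W) — all W, so L
n=14: →13(L), so W
n=15: →14(W), 12(W), 9(W), 8(W) — all W, so L
n=16: →15(L), so W
From 16, the L positions reachable in one move are: 15, 13. Any move reaching one of these is winning.

Remove 1, leaving 15.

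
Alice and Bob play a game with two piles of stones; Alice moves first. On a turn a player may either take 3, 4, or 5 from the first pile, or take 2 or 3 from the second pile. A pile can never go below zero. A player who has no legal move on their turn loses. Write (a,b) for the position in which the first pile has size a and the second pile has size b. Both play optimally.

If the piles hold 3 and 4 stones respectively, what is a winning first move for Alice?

Classify positions by backward induction: terminal positions (no move available) are L. From any other position, the mover wins iff some move reaches an L.
No move ever increases a pile, so every position that can arise here has a ≤ 3 and b ≤ 4; it is enough to label the cells with 0 ≤ a ≤ 3 and 0 ≤ b ≤ 4.
Every move lowers a or b (never raises either), so fill the grid row by row in increasing a, and left to right within a row: each cell's successors are then already labelled.
      b=0  b=1  b=2  b=3  b=4
a=0:    L    L    W    W    W
a=1:    L    L    W    W    W
a=2:    L    L    W    W    W
a=3:    W    W    L    L    W
Cells with no legal move (terminal, hence L): (0,0), (0,1), (1,0), (1,1), (2,0), (2,1).
The remaining L cells, each justified by listing all of its moves:
(3,2): L (options (0,2)(W), (3,0)(W) are all W)
(3,3): L (options (0,3)(W), (3,1)(W), (3,0)(W) are all W)
Every other cell has at least one move into one of the L cells above, so it is W.
From (3,4), the L positions reachable in one move are: (3,2).

Move to (3,2).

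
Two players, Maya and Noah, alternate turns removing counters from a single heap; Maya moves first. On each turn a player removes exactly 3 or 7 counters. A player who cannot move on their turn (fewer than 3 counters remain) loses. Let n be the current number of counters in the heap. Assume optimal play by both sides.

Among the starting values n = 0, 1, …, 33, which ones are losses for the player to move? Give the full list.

Build the W/L table. Terminal = L. A non-terminal position is W if it has a move to some L; otherwise it is L.
n=0: no move → L
n=1: no move → L
n=2: no move → L
n=3: W (go to 0, an L position)
n=4: W (go to 1, an L position)
n=5: W (go to 2, an L position)
n=6: L (sole option 3(W) is W)
n=7: W (go to 0, an L position)
n=8: W (go to 1, an L position)
n=9: W (go to 6, an L position)
n=10: L (options 7(W), 3(W) are all W)
n=11: L (options 8(W), 4(W) are all W)
n=12: L (options 9(W), 5(W) are all W)
n=13: W (go to 10, an L position)
n=14: W (go to 11, an L position)
n=15: W (go to 12, an L position)
n=16: L (options 13(W), 9(W) are all W)
n=17: W (go to 10, an L position)
n=18: W (go to 11, an L position)
n=19: W (go to 16, an L position)
n=20: L (options 17(W), 13(W) are all W)
n=21: L (options 18(W), 14(W) are all W)
n=22: L (options 19(W), 15(W) are all W)
n=23: W (go to 20, an L position)
n=24: W (go to 21, an L position)
n=25: W (go to 22, an L position)
n=26: L (options 23(W), 19(W) are all W)
n=27: W (go to 20, an L position)
n=28: W (go to 21, an L position)
n=29: W (go to 26, an L position)
n=30: L (options 27(W), 23(W) are all W)
n=31: L (options 28(W), 24(W) are all W)
n=32: L (options 29(W), 25(W) are all W)
n=33: W (go to 30, an L position)
The losing starting values of n are exactly the entries labelled L in this table (15 of them).

0, 1, 2, 6, 10, 11, 12, 16, 20, 21, 22, 26, 30, 31, 32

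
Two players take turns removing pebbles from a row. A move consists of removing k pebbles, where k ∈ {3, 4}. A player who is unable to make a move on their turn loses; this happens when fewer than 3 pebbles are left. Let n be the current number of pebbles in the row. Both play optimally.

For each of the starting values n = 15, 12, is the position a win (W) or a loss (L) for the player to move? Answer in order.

Work bottom-up. With no move the player to move loses. Otherwise the position is W if at least one move leads to an L position for the opponent, and L if every move leads to a W.
n=0: no move → L
n=1: no move → L
n=2: no move → L
n=3: reaches L-position 0 → W
n=4: reaches L-position 1 → W
n=5: reaches L-position 2 → W
n=6: reaches L-position 2 → W
n=7: only reaches 4(W), 3(W), all W → L
n=8: only reaches 5(W), 4(W), all W → L
n=9: only reaches 6(W), 5(W), all W → L
n=10: reaches L-position 7 → W
n=11: reaches L-position 8 → W
n=12: reaches L-position 9 → W
n=13: reaches L-position 9 → W
n=14: only reaches 11(W), 10(W), all W → L
n=15: only reaches 12(W), 11(W), all W → L

15: L, 12: W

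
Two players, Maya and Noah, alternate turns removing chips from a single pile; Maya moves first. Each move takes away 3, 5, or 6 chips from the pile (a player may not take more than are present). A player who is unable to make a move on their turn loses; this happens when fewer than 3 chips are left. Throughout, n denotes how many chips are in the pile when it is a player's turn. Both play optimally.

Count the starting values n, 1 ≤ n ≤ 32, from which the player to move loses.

11

Build the W/L table. Terminal = L. A non-terminal position is W if it has a move to some L; otherwise it is L.
n=0: no move → L
n=1: no move → L
n=2: no move → L
n=3: →0(L), so W
n=4: →1(L), so W
n=5: →2(L), so W
n=6: →1(L), so W
n=7: →2(L), so W
n=8: →2(L), so W
n=9: →6(W), 4(W), 3(W) — all W, so L
n=10: →7(W), 5(W), 4(W) — all W, so L
n=11: →8(W), 6(W), 5(W) — all W, so L
n=12: →9(L), so W
n=13: →10(L), so W
n=14: →11(L), so W
n=15: →10(L), so W
n=16: →11(L), so W
n=17: →11(L), so W
n=18: →15(W), 13(W), 12(W) — all W, so L
n=19: →16(W), 14(W), 13(W) — all W, so L
n=20: →17(W), 15(W), 14(W) — all W, so L
n=21: →18(L), so W
n=22: →19(L), so W
n=23: →20(L), so W
n=24: →19(L), so W
n=25: →20(L), so W
n=26: →20(L), so W
n=27: →24(W), 22(W), 21(W) — all W, so L
n=28: →25(W), 23(W), 22(W) — all W, so L
n=29: →26(W), 24(W), 23(W) — all W, so L
n=30: →27(L), so W
n=31: →28(L), so W
n=32: →29(L), so W
L entries with 1 ≤ n ≤ 32 (n=0 is outside the asked range and is not counted): n = 1, 2, 9, 10, 11, 18, 19, 20, 27, 28, 29; that makes 11.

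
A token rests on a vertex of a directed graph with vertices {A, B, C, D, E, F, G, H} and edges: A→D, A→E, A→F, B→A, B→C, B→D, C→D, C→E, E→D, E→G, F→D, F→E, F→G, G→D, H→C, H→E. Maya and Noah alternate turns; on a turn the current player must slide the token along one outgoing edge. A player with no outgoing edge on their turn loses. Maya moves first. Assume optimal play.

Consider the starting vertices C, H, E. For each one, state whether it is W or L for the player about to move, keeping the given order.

Build the W/L table. Terminal = L. A non-terminal position is W if it has a move to some L; otherwise it is L.
Every edge goes from a vertex to one that appears earlier in the order D, G, E, F, C, A, H, B, so processing vertices in that order labels each vertex after all of its successors.
D: no outgoing edge → L
G: can move to D, which is L ⇒ W
E: can move to D, which is L ⇒ W
F: can move to D, which is L ⇒ W
C: can move to D, which is L ⇒ W
A: can move to D, which is L ⇒ W
H: moves to C(W), E(W); every one is W ⇒ L
B: can move to D, which is L ⇒ W

C: W, H: L, E: W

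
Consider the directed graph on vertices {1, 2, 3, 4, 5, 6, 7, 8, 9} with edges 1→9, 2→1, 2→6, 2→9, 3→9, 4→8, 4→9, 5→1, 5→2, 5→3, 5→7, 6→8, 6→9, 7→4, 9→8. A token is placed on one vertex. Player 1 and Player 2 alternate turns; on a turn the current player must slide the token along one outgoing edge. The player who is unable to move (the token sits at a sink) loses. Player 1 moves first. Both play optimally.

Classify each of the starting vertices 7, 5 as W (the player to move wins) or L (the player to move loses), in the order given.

Label each position W (a win for the player to move) or L (a loss). A position with no legal move is L; any other position is W exactly when some move reaches an L, and L when every move reaches a W.
Every edge goes from a vertex to one that appears earlier in the order 8, 9, 6, 1, 3, 4, 2, 7, 5, so processing vertices in that order labels each vertex after all of its successors.
8: no outgoing edge → L
9: W (go to 8, an L position)
6: W (go to 8, an L position)
1: L (sole option 9(W) is W)
3: L (sole option 9(W) is W)
4: W (go to 8, an L position)
2: W (go to 1, an L position)
7: L (sole option 4(W) is W)
5: W (go to 7, an L position)

7: L, 5: W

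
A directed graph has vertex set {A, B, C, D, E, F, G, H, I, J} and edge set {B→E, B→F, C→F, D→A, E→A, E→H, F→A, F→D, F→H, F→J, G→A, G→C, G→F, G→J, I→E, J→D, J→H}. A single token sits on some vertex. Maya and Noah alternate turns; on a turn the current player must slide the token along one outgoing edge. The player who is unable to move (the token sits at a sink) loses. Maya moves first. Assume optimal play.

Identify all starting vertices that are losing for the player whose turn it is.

A, B, C, H, I

Work bottom-up. With no move the player to move loses. Otherwise the position is W if at least one move leads to an L position for the opponent, and L if every move leads to a W.
Every edge goes from a vertex to one that appears earlier in the order H, A, D, J, F, C, G, E, I, B, so processing vertices in that order labels each vertex after all of its successors.
H: no outgoing edge → L
A: no outgoing edge → L
D: reaches L-position A → W
J: reaches L-position H → W
F: reaches L-position A → W
C: only reaches F(W), which is W → L
G: reaches L-position C → W
E: reaches L-position A → W
I: only reaches E(W), which is W → L
B: only reaches E(W), F(W), all W → L
Reading off the rows marked L gives the requested list; there are 5 such vertices.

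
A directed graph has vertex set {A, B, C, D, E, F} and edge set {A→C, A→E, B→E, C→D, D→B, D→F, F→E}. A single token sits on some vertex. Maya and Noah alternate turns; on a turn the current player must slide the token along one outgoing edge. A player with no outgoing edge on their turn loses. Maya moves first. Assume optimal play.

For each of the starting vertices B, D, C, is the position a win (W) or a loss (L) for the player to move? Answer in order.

B: W, D: L, C: W

Compute win/loss labels from the base case upward. A position with no move is L. Any other position is W if it can reach an L in one move, else L.
Every edge goes from a vertex to one that appears earlier in the order E, F, B, D, C, A, so processing vertices in that order labels each vertex after all of its successors.
E: no outgoing edge → L
F: can move to E, which is L ⇒ W
B: can move to E, which is L ⇒ W
D: moves to B(W), F(W); every one is W ⇒ L
C: can move to D, which is L ⇒ W
A: can move to E, which is L ⇒ W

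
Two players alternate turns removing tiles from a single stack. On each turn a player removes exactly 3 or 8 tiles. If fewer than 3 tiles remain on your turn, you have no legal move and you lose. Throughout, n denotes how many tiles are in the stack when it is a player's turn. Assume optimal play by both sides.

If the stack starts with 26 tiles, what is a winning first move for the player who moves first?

Remove 3, leaving 23.

Use the standard recursion: the mover loses at a terminal position; elsewhere, the mover wins exactly when some move hands the opponent an L position.
n=0: no move → L
n=1: no move → L
n=2: no move → L
n=3: W (go to 0, an L position)
n=4: W (go to 1, an L position)
n=5: W (go to 2, an L position)
n=6: L (sole option 3(W) is W)
n=7: L (sole option 4(W) is W)
n=8: W (go to 0, an L position)
n=9: W (go to 6, an L position)
n=10: W (go to 7, an L position)
n=11: L (options 8(W), 3(W) are all W)
n=12: L (options 9(W), 4(W) are all W)
n=13: L (options 10(W), 5(W) are all W)
n=14: W (go to 11, an L position)
n=15: W (go to 12, an L position)
n=16: W (go to 13, an L position)
n=17: L (options 14(W), 9(W) are all W)
n=18: L (options 15(W), 10(W) are all W)
n=19: W (go to 11, an L position)
n=20: W (go to 17, an L position)
n=21: W (go to 18, an L position)
n=22: L (options 19(W), 14(W) are all W)
n=23: L (options 20(W), 15(W) are all W)
n=24: L (options 21(W), 16(W) are all W)
n=25: W (go to 22, an L position)
n=26: W (go to 23, an L position)
From 26, the L positions reachable in one move are: 23, 18. Any move reaching one of these is winning.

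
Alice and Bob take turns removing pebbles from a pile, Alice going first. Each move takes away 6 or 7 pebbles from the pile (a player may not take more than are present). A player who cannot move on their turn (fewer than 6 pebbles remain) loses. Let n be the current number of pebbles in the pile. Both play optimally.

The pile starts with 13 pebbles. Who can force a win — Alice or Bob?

Bob wins.

Use the standard recursion: the mover loses at a terminal position; elsewhere, the mover wins exactly when some move hands the opponent an L position.
n=0: no move → L
n=1: no move → L
n=2: no move → L
n=3: no move → L
n=4: no move → L
n=5: no move → L
n=6: reaches L-position 0 → W
n=7: reaches L-position 1 → W
n=8: reaches L-position 2 → W
n=9: reaches L-position 3 → W
n=10: reaches L-position 4 → W
n=11: reaches L-position 5 → W
n=12: reaches L-position 5 → W
n=13: only reaches 7(W), 6(W), all W → L
The starting position 13 is L: whatever Alice does, the opponent receives a W position.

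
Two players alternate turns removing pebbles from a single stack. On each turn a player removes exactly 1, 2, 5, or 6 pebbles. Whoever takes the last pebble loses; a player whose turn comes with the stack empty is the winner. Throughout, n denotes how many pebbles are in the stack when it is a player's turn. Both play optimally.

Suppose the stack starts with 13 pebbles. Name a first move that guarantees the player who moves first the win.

Remove 2, leaving 11.

Compute win/loss labels from the base case upward. A position with no move is W. Any other position is W if it can reach an L in one move, else L.
n=0: no move; the opponent has just taken the last pebble and therefore loses → W
n=1: only reaches 0(W), which is W → L
n=2: reaches L-position 1 → W
n=3: reaches L-position 1 → W
n=4: only reaches 3(W), 2(W), all W → L
n=5: reaches L-position 4 → W
n=6: reaches L-position 4 → W
n=7: reaches L-position 1 → W
n=8: only reaches 7(W), 6(W), 3(W), 2(W), all W → L
n=9: reaches L-position 8 → W
n=10: reaches L-position 8 → W
n=11: only reaches 10(W), 9(W), 6(W), 5(W), all W → L
n=12: reaches L-position 11 → W
n=13: reaches L-position 11 → W
From 13, the L positions reachable in one move are: 11, 8. Any move reaching one of these is winning.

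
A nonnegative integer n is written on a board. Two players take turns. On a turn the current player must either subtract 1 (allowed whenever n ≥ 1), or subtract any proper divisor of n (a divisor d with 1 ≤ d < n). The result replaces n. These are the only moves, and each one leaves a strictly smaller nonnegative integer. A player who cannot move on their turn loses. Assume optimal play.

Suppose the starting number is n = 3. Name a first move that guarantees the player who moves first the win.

Classify positions by backward induction: terminal positions (no move available) are L. From any other position, the mover wins iff some move reaches an L.
n=0: no move → L
n=1: →0(L), so W
n=2: →1(W) only, which is W, so L
n=3: →2(L), so W
From 3, the L positions reachable in one move are: 2.

Move to 2.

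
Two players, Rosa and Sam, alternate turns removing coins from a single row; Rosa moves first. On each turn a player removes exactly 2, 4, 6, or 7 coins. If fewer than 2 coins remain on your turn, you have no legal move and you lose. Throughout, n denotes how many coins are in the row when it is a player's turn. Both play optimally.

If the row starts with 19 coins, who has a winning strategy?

Build the W/L table. Terminal = L. A non-terminal position is W if it has a move to some L; otherwise it is L.
n=0: no move → L
n=1: no move → L
n=2: W (go to 0, an L position)
n=3: W (go to 1, an L position)
n=4: W (go to 0, an L position)
n=5: W (go to 1, an L position)
n=6: W (go to 0, an L position)
n=7: W (go to 1, an L position)
n=8: W (go to 1, an L position)
n=9: L (options 7(W), 5(W), 3(W), 2(W) are all W)
n=10: L (options 8(W), 6(W), 4(W), 3(W) are all W)
n=11: W (go to 9, an L position)
n=12: W (go to 10, an L position)
n=13: W (go to 9, an L position)
n=14: W (go to 10, an L position)
n=15: W (go to 9, an L position)
n=16: W (go to 10, an L position)
n=17: W (go to 10, an L position)
n=18: L (options 16(W), 14(W), 12(W), 11(W) are all W)
n=19: L (options 17(W), 15(W), 13(W), 12(W) are all W)
Every move from 19 reaches a W position, so the mover loses.

Sam wins.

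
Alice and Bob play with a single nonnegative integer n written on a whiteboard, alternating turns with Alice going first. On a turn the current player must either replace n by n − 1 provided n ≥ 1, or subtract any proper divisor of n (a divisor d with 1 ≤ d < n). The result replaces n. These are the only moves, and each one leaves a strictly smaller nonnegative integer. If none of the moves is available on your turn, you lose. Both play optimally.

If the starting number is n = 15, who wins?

Positions with no move are L. A position that does have a move is losing for the player to move precisely when every available move leads to a winning position for the opponent. Fill in the labels:
n=0: no move → L
n=1: →0(L), so W
n=2: →1(W) only, which is W, so L
n=3: →2(L), so W
n=4: →2(L), so W
n=5: →4(W) only, which is W, so L
n=6: →5(L), so W
n=7: →6(W) only, which is W, so L
n=8: →7(L), so W
n=9: →6(W), 8(W) — all W, so L
n=10: →5(L), so W
n=11: →10(W) only, which is W, so L
n=12: →9(L), so W
n=13: →12(W) only, which is W, so L
n=14: →7(L), so W
n=15: →10(W), 12(W), 14(W) — all W, so L
The starting position 15 is L: whatever Alice does, the opponent receives a W position.

Bob wins.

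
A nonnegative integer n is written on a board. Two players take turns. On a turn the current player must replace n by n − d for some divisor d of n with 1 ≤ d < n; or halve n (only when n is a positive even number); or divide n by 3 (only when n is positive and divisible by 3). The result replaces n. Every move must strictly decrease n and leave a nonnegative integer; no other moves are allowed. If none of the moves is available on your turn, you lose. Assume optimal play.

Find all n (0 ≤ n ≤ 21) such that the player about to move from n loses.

Work bottom-up. With no move the player to move loses. Otherwise the position is W if at least one move leads to an L position for the opponent, and L if every move leads to a W.
n=0: no move → L
n=1: no move → L
n=2: reaches L-position 1 → W
n=3: reaches L-position 1 → W
n=4: only reaches 2(W), 3(W), all W → L
n=5: reaches L-position 4 → W
n=6: reaches L-position 4 → W
n=7: only reaches 6(W), which is W → L
n=8: reaches L-position 4 → W
n=9: only reaches 3(W), 6(W), 8(W), all W → L
n=10: reaches L-position 9 → W
n=11: only reaches 10(W), which is W → L
n=12: reaches L-position 4 → W
n=13: only reaches 12(W), which is W → L
n=14: reaches L-position 7 → W
n=15: only reaches 5(W), 10(W), 12(W), 14(W), all W → L
n=16: reaches L-position 15 → W
n=17: only reaches 16(W), which is W → L
n=18: reaches L-position 9 → W
n=19: only reaches 18(W), which is W → L
n=20: reaches L-position 15 → W
n=21: reaches L-position 7 → W
Reading off the rows marked L gives the requested list; there are 10 such values of n.

0, 1, 4, 7, 9, 11, 13, 15, 17, 19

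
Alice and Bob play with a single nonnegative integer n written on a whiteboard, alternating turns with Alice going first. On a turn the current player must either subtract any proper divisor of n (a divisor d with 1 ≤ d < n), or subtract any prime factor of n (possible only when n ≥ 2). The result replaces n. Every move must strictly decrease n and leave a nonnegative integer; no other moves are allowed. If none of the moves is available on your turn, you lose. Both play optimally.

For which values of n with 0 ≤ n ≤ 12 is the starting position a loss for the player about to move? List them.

Build the W/L table. Terminal = L. A non-terminal position is W if it has a move to some L; otherwise it is L.
n=0: no move → L
n=1: no move → L
n=2: →0(L), so W
n=3: →0(L), so W
n=4: →2(W), 3(W) — all W, so L
n=5: →0(L), so W
n=6: →4(L), so W
n=7: →0(L), so W
n=8: →4(L), so W
n=9: →6(W), 8(W) — all W, so L
n=10: →9(L), so W
n=11: →0(L), so W
n=12: →9(L), so W
The losing starting values of n are exactly the entries labelled L in this table (4 of them).

0, 1, 4, 9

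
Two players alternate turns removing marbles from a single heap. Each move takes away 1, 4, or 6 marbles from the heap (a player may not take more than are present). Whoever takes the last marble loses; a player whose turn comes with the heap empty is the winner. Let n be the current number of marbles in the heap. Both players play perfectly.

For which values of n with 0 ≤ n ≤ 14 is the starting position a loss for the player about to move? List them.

1, 3, 6, 8, 11, 13

Positions with no move are W. A position that does have a move is losing for the player to move precisely when every available move leads to a winning position for the opponent. Fill in the labels:
n=0: no move; the opponent has just taken the last marble and therefore loses → W
n=1: →0(W) only, which is W, so L
n=2: →1(L), so W
n=3: →2(W) only, which is W, so L
n=4: →3(L), so W
n=5: →1(L), so W
n=6: →5(W), 2(W), 0(W) — all W, so L
n=7: →6(L), so W
n=8: →7(W), 4(W), 2(W) — all W, so L
n=9: →8(L), so W
n=10: →6(L), so W
n=11: →10(W), 7(W), 5(W) — all W, so L
n=12: →11(L), so W
n=13: →12(W), 9(W), 7(W) — all W, so L
n=14: →13(L), so W
The losing starting values of n are exactly the entries labelled L in this table (6 of them).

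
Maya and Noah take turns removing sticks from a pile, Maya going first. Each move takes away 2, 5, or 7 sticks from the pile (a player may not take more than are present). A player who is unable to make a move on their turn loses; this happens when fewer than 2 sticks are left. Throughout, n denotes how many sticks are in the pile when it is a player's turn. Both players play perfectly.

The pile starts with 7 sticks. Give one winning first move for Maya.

Remove 7, leaving 0.

Label each position W (a win for the player to move) or L (a loss). A position with no legal move is L; any other position is W exactly when some move reaches an L, and L when every move reaches a W.
n=0: no move → L
n=1: no move → L
n=2: W (go to 0, an L position)
n=3: W (go to 1, an L position)
n=4: L (sole option 2(W) is W)
n=5: W (go to 0, an L position)
n=6: W (go to 4, an L position)
n=7: W (go to 0, an L position)
From 7, the L positions reachable in one move are: 0.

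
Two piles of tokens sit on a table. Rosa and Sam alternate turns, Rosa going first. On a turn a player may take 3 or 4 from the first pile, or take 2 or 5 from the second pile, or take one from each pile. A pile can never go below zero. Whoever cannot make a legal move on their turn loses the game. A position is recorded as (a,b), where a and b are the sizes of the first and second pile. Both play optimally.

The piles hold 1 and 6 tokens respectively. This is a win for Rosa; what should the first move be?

Move to (1,4).

Label each position W (a win for the player to move) or L (a loss). A position with no legal move is L; any other position is W exactly when some move reaches an L, and L when every move reaches a W.
No move ever increases a pile, so every position that can arise here has a ≤ 1 and b ≤ 6; it is enough to label the cells with 0 ≤ a ≤ 1 and 0 ≤ b ≤ 6.
Every move lowers a or b (never raises either), so fill the grid row by row in increasing a, and left to right within a row: each cell's successors are then already labelled.
      b=0  b=1  b=2  b=3  b=4  b=5  b=6
a=0:    L    L    W    W    L    W    W
a=1:    L    W    W    L    L    W    W
Cells with no legal move (terminal, hence L): (0,0), (0,1), (1,0).
The remaining L cells, each justified by listing all of its moves:
(0,4): the only move is to (0,2)(W), a W ⇒ L
(1,3): moves to (1,1)(W), (0,2)(W); every one is W ⇒ L
(1,4): moves to (1,2)(W), (0,3)(W); every one is W ⇒ L
Every other cell has at least one move into one of the L cells above, so it is W.
From (1,6), the L positions reachable in one move are: (1,4).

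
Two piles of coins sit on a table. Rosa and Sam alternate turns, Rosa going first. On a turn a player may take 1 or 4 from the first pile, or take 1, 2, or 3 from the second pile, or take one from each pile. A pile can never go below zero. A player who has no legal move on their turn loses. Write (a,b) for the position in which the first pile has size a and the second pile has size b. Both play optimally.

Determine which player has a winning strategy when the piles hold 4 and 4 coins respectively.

Rosa wins.

Work bottom-up. With no move the player to move loses. Otherwise the position is W if at least one move leads to an L position for the opponent, and L if every move leads to a W.
No move ever increases a pile, so every position that can arise here has a ≤ 4 and b ≤ 4; it is enough to label the cells with 0 ≤ a ≤ 4 and 0 ≤ b ≤ 4.
Every move lowers a or b (never raises either), so fill the grid row by row in increasing a, and left to right within a row: each cell's successors are then already labelled.
      b=0  b=1  b=2  b=3  b=4
a=0:    L    W    W    W    L
a=1:    W    W    L    W    W
a=2:    L    W    W    W    L
a=3:    W    W    L    W    W
a=4:    W    L    W    W    W
Cells with no legal move (terminal, hence L): (0,0).
The remaining L cells, each justified by listing all of its moves:
(0,4): L (options (0,3)(W), (0,2)(W), (0,1)(W) are all W)
(1,2): L (options (0,2)(W), (1,1)(W), (1,0)(W), (0,1)(W) are all W)
(2,0): L (sole option (1,0)(W) is W)
(2,4): L (options (1,4)(W), (2,3)(W), (2,2)(W), (2,1)(W), (1,3)(W) are all W)
(3,2): L (options (2,2)(W), (3,1)(W), (3,0)(W), (2,1)(W) are all W)
(4,1): L (options (3,1)(W), (0,1)(W), (4,0)(W), (3,0)(W) are all W)
Every other cell has at least one move into one of the L cells above, so it is W.
The starting position (4,4) is W: Rosa should move to (0,4), handing over an L position.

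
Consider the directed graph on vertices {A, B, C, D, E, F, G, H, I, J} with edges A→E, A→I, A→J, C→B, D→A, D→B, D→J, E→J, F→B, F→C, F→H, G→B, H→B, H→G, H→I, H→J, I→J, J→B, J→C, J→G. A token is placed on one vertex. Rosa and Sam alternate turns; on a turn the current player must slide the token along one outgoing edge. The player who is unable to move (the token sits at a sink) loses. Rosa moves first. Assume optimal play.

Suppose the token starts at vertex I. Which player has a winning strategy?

Sam wins.

Work bottom-up. With no move the player to move loses. Otherwise the position is W if at least one move leads to an L position for the opponent, and L if every move leads to a W.
Every edge goes from a vertex to one that appears earlier in the order B, C, G, J, I, E, H, A, D, F, so processing vertices in that order labels each vertex after all of its successors.
B: no outgoing edge → L
C: reaches L-position B → W
G: reaches L-position B → W
J: reaches L-position B → W
I: only reaches J(W), which is W → L
E: only reaches J(W), which is W → L
H: reaches L-position I → W
A: reaches L-position E → W
D: reaches L-position B → W
F: reaches L-position B → W
The starting position I is L: whatever Rosa does, the opponent receives a W position.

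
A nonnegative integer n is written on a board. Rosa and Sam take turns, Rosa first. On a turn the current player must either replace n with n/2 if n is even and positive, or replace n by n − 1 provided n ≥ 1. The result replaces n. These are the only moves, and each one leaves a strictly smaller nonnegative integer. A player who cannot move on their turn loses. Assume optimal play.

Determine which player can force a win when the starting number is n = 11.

Sam wins.

Classify positions by backward induction: terminal positions (no move available) are L. From any other position, the mover wins iff some move reaches an L.
n=0: no move → L
n=1: W (go to 0, an L position)
n=2: L (sole option 1(W) is W)
n=3: W (go to 2, an L position)
n=4: W (go to 2, an L position)
n=5: L (sole option 4(W) is W)
n=6: W (go to 5, an L position)
n=7: L (sole option 6(W) is W)
n=8: W (go to 7, an L position)
n=9: L (sole option 8(W) is W)
n=10: W (go to 5, an L position)
n=11: L (sole option 10(W) is W)
Every move from 11 reaches a W position, so the mover loses.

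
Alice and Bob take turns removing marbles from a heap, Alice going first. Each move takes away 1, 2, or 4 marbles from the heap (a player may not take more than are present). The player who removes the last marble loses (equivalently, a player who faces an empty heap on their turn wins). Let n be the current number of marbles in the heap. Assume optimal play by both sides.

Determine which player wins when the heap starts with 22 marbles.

Bob wins.

Positions with no move are W. A position that does have a move is losing for the player to move precisely when every available move leads to a winning position for the opponent. Fill in the labels:
n=0: no move; the opponent has just taken the last marble and therefore loses → W
n=1: →0(W) only, which is W, so L
n=2: →1(L), so W
n=3: →1(L), so W
n=4: →3(W), 2(W), 0(W) — all W, so L
n=5: →4(L), so W
n=6: →4(L), so W
n=7: →6(W), 5(W), 3(W) — all W, so L
n=8: →7(L), so W
n=9: →7(L), so W
n=10: →9(W), 8(W), 6(W) — all W, so L
n=11: →10(L), so W
n=12: →10(L), so W
n=13: →12(W), 11(W), 9(W) — all W, so L
n=14: →13(L), so W
n=15: →13(L), so W
n=16: →15(W), 14(W), 12(W) — all W, so L
n=17: →16(L), so W
n=18: →16(L), so W
n=19: →18(W), 17(W), 15(W) — all W, so L
n=20: →19(L), so W
n=21: →19(L), so W
n=22: →21(W), 20(W), 18(W) — all W, so L
Every move from 22 reaches a W position, so the mover loses.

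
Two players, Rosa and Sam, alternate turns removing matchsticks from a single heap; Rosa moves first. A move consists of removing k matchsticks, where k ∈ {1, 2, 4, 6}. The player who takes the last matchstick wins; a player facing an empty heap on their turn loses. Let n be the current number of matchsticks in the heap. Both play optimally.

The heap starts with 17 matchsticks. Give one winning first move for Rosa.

Remove 1, leaving 16.

Build the W/L table. Terminal = L. A non-terminal position is W if it has a move to some L; otherwise it is L.
n=0: no move → L
n=1: →0(L), so W
n=2: →0(L), so W
n=3: →2(W), 1(W) — all W, so L
n=4: →3(L), so W
n=5: →3(L), so W
n=6: →0(L), so W
n=7: →3(L), so W
n=8: →7(W), 6(W), 4(W), 2(W) — all W, so L
n=9: →8(L), so W
n=10: →8(L), so W
n=11: →10(W), 9(W), 7(W), 5(W) — all W, so L
n=12: →11(L), so W
n=13: →11(L), so W
n=14: →8(L), so W
n=15: →11(L), so W
n=16: →15(W), 14(W), 12(W), 10(W) — all W, so L
n=17: →16(L), so W
From 17, the L positions reachable in one move are: 16, 11. Any move reaching one of these is winning.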